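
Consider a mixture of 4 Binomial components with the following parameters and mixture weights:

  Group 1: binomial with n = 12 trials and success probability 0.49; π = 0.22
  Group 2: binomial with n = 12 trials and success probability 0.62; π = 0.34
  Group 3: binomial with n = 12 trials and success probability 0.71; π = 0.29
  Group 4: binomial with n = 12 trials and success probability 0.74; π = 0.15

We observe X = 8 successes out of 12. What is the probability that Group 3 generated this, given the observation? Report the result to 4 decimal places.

The responsibility of component k is P(Z=k) f_k(x) divided by Σ_j P(Z=j) f_j(x).
Binomial probabilities:
  p_1 = C(12,8)·0.49^8·0.51^4 = 495·0.00332329·0.067652 = 0.11129
  p_2 = C(12,8)·0.62^8·0.38^4 = 495·0.021834·0.0208514 = 0.225358
  p_3 = C(12,8)·0.71^8·0.29^4 = 495·0.0645754·0.00707281 = 0.226081
  p_4 = C(12,8)·0.74^8·0.26^4 = 495·0.0899195·0.00456976 = 0.203401
Unnormalised posteriors:
  P(Z=1)·p_1 = 0.22 × 0.11129 = 0.0244837
  P(Z=2)·p_2 = 0.34 × 0.225358 = 0.0766217
  P(Z=3)·p_3 = 0.29 × 0.226081 = 0.0655635
  P(Z=4)·p_4 = 0.15 × 0.203401 = 0.0305101
Denominator: 0.0244837 + 0.0766217 + 0.0655635 + 0.0305101 = 0.197179
Responsibility of Group 3: 0.0655635 / 0.197179 ≈ 0.3325

0.3325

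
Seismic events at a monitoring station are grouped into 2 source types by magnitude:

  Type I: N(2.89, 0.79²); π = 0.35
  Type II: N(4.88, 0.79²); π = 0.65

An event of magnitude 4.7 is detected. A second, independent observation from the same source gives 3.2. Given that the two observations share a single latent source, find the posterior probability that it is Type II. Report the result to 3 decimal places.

Posterior ∝ prior × likelihood, so P(k | x) ∝ P(Z=k) f_k(x); normalise over all components.
Since both observations come from the same component, the likelihood for component k is f_k(x₁)·f_k(x₂).
  p_I = [0.0365938] × [0.46757] = 0.0171102
  p_II = [0.492051] × [0.052634] = 0.0258986
Unnormalised posteriors:
  P(Z=I)·p_I = 0.35 × 0.0171102 = 0.00598856
  P(Z=II)·p_II = 0.65 × 0.0258986 = 0.0168341
Sum: 0.00598856 + 0.0168341 = 0.0228227
P(Type II | x₁,x₂) ≈ 0.738

0.738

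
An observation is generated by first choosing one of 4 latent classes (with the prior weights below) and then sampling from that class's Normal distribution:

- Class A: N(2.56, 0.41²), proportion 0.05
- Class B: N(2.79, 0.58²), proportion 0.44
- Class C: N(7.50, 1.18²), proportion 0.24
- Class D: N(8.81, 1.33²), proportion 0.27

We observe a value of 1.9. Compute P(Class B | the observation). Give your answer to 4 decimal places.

By Bayes' theorem, P(k | x) = π_k f_k(x) / Σ_j π_j f_j(x).
Evaluate each component's likelihood at the observed value:
  p_A = (1/(0.41·√(2π)))·exp(−(1.9−2.56)²/(2·0.41²)) = 0.973030·exp(-1.29566) = 0.266336
  p_B = (1/(0.58·√(2π)))·exp(−(1.9−2.79)²/(2·0.58²)) = 0.687832·exp(-1.17732) = 0.211923
  p_C = (1/(1.18·√(2π)))·exp(−(1.9−7.50)²/(2·1.18²)) = 0.338087·exp(-11.26113) = 4.34891e-06
  p_D = (1/(1.33·√(2π)))·exp(−(1.9−8.81)²/(2·1.33²)) = 0.299957·exp(-13.49655) = 4.12649e-07
Multiply by the mixture weights:
  π_A·p_A = 0.05 × 0.266336 = 0.0133168
  π_B·p_B = 0.44 × 0.211923 = 0.0932463
  π_C·p_C = 0.24 × 4.34891e-06 = 1.04374e-06
  π_D·p_D = 0.27 × 4.12649e-07 = 1.11415e-07
Evidence: 0.0133168 + 0.0932463 + 1.04374e-06 + 1.11415e-07 = 0.106564
So the posterior for Class B is 0.0932463 / 0.106564 ≈ 0.8750.

0.8750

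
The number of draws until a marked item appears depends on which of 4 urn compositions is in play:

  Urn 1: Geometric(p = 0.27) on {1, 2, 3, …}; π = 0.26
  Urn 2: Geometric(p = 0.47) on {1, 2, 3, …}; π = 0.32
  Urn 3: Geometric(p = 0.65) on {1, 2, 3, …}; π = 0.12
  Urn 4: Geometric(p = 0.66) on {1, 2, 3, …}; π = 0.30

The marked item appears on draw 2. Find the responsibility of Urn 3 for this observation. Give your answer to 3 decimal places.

0.121

P(component k | x) = w_k·f_k(x) / marginal(x), where marginal(x) = Σ_j w_j·f_j(x).
Evaluate each component's likelihood at the observed value:
  f_1 = 0.27·(1−0.27)^1 = 0.27·0.73 = 0.1971
  f_2 = 0.47·(1−0.47)^1 = 0.47·0.53 = 0.2491
  f_3 = 0.65·(1−0.65)^1 = 0.65·0.35 = 0.2275
  f_4 = 0.66·(1−0.66)^1 = 0.66·0.34 = 0.2244
Multiply by the mixture weights:
  w_1·f_1 = 0.26 × 0.1971 = 0.051246
  w_2·f_2 = 0.32 × 0.2491 = 0.079712
  w_3·f_3 = 0.12 × 0.2275 = 0.0273
  w_4·f_4 = 0.30 × 0.2244 = 0.06732
Sum: 0.051246 + 0.079712 + 0.0273 + 0.06732 = 0.225578
Responsibility of Urn 3: 0.0273 / 0.225578 ≈ 0.121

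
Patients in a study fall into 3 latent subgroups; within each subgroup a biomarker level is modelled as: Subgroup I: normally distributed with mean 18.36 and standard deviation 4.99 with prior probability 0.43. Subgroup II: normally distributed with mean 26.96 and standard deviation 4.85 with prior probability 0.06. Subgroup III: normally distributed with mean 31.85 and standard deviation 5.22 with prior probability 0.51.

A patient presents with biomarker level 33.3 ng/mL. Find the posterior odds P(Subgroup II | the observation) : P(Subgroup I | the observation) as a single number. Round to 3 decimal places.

5.401

The posterior odds equal the prior odds times the likelihood ratio: (w_i/w_j)·(f_i(x)/f_j(x)).
Normal densities:
  L_I = (1/(4.99·√(2π)))·exp(−(33.3−18.36)²/(2·4.99²)) = 0.079948·exp(-4.48198) = 0.000904294
  L_II = (1/(4.85·√(2π)))·exp(−(33.3−26.96)²/(2·4.85²)) = 0.082256·exp(-0.85441) = 0.0350029
  L_III = (1/(5.22·√(2π)))·exp(−(33.3−31.85)²/(2·5.22²)) = 0.076426·exp(-0.03858) = 0.0735334
Odds = (0.06/0.43) × (0.0350029/0.000904294) = 0.139535 × 38.7074 ≈ 5.401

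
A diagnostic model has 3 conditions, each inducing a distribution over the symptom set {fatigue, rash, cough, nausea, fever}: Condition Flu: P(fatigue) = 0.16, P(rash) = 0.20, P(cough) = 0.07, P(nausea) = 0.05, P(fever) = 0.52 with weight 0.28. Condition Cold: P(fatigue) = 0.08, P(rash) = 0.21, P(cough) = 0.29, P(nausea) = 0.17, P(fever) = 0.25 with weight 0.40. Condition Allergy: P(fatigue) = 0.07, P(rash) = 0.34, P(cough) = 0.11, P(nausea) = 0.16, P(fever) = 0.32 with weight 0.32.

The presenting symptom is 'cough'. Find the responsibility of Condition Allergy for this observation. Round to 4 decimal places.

0.2061

By Bayes' theorem, P(k | x) = π_k f_k(x) / Σ_j π_j f_j(x).
Categorical probabilities:
  f_Flu = P(cough | comp) = 0.07
  f_Cold = P(cough | comp) = 0.29
  f_Allergy = P(cough | comp) = 0.11
Weight by the priors:
  π_Flu·f_Flu = 0.28 × 0.07 = 0.0196
  π_Cold·f_Cold = 0.40 × 0.29 = 0.116
  π_Allergy·f_Allergy = 0.32 × 0.11 = 0.0352
Denominator: 0.0196 + 0.116 + 0.0352 = 0.1708
Responsibility of Condition Allergy: 0.0352 / 0.1708 ≈ 0.2061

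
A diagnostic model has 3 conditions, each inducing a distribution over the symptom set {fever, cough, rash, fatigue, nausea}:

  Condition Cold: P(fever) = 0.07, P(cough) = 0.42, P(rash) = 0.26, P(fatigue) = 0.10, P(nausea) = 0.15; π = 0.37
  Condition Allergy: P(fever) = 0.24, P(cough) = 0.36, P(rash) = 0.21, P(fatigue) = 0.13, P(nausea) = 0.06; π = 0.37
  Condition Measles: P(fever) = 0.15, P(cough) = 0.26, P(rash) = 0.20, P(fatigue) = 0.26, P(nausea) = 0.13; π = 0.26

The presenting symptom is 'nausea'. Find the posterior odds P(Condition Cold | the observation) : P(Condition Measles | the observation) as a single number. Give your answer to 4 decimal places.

Only the two components matter; the odds are (π_i f_i(x)) / (π_j f_j(x)).
Component likelihoods at x = 'nausea':
  f_Cold = P(nausea | comp) = 0.15
  f_Allergy = P(nausea | comp) = 0.06
  f_Measles = P(nausea | comp) = 0.13
Posterior odds = (π_Cold·f_Cold) / (π_Measles·f_Measles) = (0.37·0.15) / (0.26·0.13) = 0.0555 / 0.0338 ≈ 1.6420

1.6420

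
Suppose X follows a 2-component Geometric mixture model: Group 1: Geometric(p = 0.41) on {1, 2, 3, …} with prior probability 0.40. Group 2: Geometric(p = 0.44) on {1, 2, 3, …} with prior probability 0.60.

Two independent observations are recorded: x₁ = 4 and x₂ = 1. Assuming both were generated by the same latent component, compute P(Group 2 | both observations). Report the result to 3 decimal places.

P(component k | x) = π_k·f_k(x) / marginal(x), where marginal(x) = Σ_j π_j·f_j(x).
Since both observations come from the same component, the likelihood for component k is f_k(x₁)·f_k(x₂).
  f_1 = [0.41·(1−0.41)^3 = 0.41·0.205379 = 0.0842054] × [0.41] = 0.0345242
  f_2 = [0.44·(1−0.44)^3 = 0.44·0.175616 = 0.077271] × [0.44] = 0.0339993
Multiply by the mixture weights:
  π_1·f_1 = 0.40 × 0.0345242 = 0.0138097
  π_2·f_2 = 0.60 × 0.0339993 = 0.0203996
Denominator: 0.0138097 + 0.0203996 = 0.0342092
So the posterior for Group 2 is 0.0203996 / 0.0342092 ≈ 0.596.

0.596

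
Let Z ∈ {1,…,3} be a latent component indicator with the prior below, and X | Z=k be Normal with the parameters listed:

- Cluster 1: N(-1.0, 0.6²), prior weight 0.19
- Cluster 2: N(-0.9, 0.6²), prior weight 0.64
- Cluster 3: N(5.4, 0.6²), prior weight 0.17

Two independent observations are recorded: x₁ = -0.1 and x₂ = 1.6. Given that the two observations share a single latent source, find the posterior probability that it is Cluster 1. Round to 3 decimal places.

0.104

Posterior ∝ prior × likelihood, so P(k | x) ∝ w_k f_k(x); normalise over all components.
Since both observations come from the same component, the likelihood for component k is f_k(x₁)·f_k(x₂).
  p_1 = [(1/(0.6·√(2π)))·exp(−(-0.1−-1.0)²/(2·0.6²)) = 0.664904·exp(-1.12500) = 0.215863] × [5.56181e-05] = 1.20059e-05
  p_2 = [(1/(0.6·√(2π)))·exp(−(-0.1−-0.9)²/(2·0.6²)) = 0.664904·exp(-0.88889) = 0.27335] × [0.000112938] = 3.08717e-05
  p_3 = [(1/(0.6·√(2π)))·exp(−(-0.1−5.4)²/(2·0.6²)) = 0.664904·exp(-42.01389) = 3.77015e-19] × [1.29641e-09] = 4.88765e-28
Unnormalised posteriors:
  w_1·p_1 = 0.19 × 1.20059e-05 = 2.28112e-06
  w_2·p_2 = 0.64 × 3.08717e-05 = 1.97579e-05
  w_3·p_3 = 0.17 × 4.88765e-28 = 8.30901e-29
Normaliser: 2.28112e-06 + 1.97579e-05 + 8.30901e-29 = 2.2039e-05
P(Cluster 1 | x₁,x₂) ≈ 0.104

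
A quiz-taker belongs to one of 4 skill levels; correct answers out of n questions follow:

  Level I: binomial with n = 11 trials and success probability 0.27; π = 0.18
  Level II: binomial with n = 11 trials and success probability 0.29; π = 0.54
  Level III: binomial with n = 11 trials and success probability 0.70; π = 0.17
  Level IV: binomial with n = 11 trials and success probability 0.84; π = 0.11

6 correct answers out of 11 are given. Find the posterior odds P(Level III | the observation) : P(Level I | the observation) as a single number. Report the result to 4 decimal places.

3.3618

Only the two components matter; the odds are (P(Z=i) f_i(x)) / (P(Z=j) f_j(x)).
Binomial probabilities:
  p_I = C(11,6)·0.27^6·0.73^5 = 462·0.00038742·0.207307 = 0.0371055
  p_II = C(11,6)·0.29^6·0.71^5 = 462·0.000594823·0.180423 = 0.0495817
  p_III = C(11,6)·0.70^6·0.30^5 = 462·0.117649·0.00243 = 0.13208
  p_IV = C(11,6)·0.84^6·0.16^5 = 462·0.351298·0.000104858 = 0.0170184
Odds = (0.17/0.18) × (0.13208/0.0371055) = 0.944444 × 3.55957 ≈ 3.3618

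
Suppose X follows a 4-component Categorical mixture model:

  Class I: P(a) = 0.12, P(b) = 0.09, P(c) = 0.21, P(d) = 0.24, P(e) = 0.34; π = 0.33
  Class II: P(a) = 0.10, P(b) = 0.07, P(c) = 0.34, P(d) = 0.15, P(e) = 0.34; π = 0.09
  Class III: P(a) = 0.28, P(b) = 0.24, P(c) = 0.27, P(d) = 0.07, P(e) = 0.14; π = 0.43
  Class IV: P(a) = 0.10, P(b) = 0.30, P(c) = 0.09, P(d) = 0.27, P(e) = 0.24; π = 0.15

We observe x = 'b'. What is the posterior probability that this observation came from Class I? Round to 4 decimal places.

0.1612

The responsibility of component k is π_k f_k(x) divided by Σ_j π_j f_j(x).
Categorical probabilities:
  f_I = P(b | comp) = 0.09
  f_II = P(b | comp) = 0.07
  f_III = P(b | comp) = 0.24
  f_IV = P(b | comp) = 0.30
Unnormalised posteriors:
  π_I·f_I = 0.33 × 0.09 = 0.0297
  π_II·f_II = 0.09 × 0.07 = 0.0063
  π_III·f_III = 0.43 × 0.24 = 0.1032
  π_IV·f_IV = 0.15 × 0.3 = 0.045
Marginal: 0.0297 + 0.0063 + 0.1032 + 0.045 = 0.1842
Responsibility of Class I: 0.0297 / 0.1842 ≈ 0.1612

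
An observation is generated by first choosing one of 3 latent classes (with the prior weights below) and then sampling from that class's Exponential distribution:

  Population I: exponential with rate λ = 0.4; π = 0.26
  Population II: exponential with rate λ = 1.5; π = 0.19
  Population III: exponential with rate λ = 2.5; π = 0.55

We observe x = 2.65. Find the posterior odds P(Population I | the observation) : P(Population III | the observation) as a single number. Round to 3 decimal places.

The posterior odds equal the prior odds times the likelihood ratio: (π_i/π_j)·(f_i(x)/f_j(x)).
Evaluate each component's likelihood at the observed value:
  f_I = 0.138582
  f_II = 0.028169
  f_III = 0.00331695
0.0360314 / 0.00182432 ≈ 19.751

19.751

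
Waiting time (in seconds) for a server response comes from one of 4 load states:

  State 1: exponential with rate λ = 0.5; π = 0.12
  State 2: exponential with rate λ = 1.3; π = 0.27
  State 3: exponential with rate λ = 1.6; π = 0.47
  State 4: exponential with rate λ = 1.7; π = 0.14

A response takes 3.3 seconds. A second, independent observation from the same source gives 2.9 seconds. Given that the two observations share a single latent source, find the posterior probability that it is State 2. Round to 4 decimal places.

0.0921

Posterior ∝ prior × likelihood, so P(k | x) ∝ w_k f_k(x); normalise over all components.
Since both observations come from the same component, the likelihood for component k is f_k(x₁)·f_k(x₂).
  L_1 = [0.096025] × [0.117285] = 0.0112623
  L_2 = [0.0178164] × [0.0299677] = 0.000533916
  L_3 = [0.00814789] × [0.0154523] = 0.000125904
  L_4 = [0.00622382] × [0.0122851] = 7.64599e-05
Weight by the priors:
  w_1·L_1 = 0.12 × 0.0112623 = 0.00135148
  w_2·L_2 = 0.27 × 0.000533916 = 0.000144157
  w_3·L_3 = 0.47 × 0.000125904 = 5.91748e-05
  w_4·L_4 = 0.14 × 7.64599e-05 = 1.07044e-05
Evidence: 0.00135148 + 0.000144157 + 5.91748e-05 + 1.07044e-05 = 0.00156551
P(State 2 | x₁, x₂) ≈ 0.0921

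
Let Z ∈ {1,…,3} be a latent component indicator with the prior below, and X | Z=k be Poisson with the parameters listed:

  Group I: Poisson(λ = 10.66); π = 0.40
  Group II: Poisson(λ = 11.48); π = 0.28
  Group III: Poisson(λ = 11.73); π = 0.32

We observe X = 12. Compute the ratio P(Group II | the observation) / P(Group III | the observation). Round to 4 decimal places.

Since P(k|x) ∝ P(Z=k) f_k(x), the posterior odds are P(Z=i) f_i(x) / (P(Z=j) f_j(x)).
Component likelihoods at x = 12:
  p_I = 0.10548
  p_II = 0.113049
  p_III = 0.114016
0.0316536 / 0.036485 ≈ 0.8676

0.8676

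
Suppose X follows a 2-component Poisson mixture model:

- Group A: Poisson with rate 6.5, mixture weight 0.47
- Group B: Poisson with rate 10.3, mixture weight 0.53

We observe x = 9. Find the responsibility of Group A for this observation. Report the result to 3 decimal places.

The responsibility of component k is w_k f_k(x) divided by Σ_j w_j f_j(x).
Poisson probabilities:
  p_A = e^(−6.5)·6.5^9/9! = 0.085811
  p_B = e^(−10.3)·10.3^9/9! = 0.120931
Unnormalised posteriors:
  w_A·p_A = 0.47 × 0.085811 = 0.0403312
  w_B·p_B = 0.53 × 0.120931 = 0.0640936
Denominator: 0.0403312 + 0.0640936 = 0.104425
Responsibility of Group A: 0.0403312 / 0.104425 ≈ 0.386

0.386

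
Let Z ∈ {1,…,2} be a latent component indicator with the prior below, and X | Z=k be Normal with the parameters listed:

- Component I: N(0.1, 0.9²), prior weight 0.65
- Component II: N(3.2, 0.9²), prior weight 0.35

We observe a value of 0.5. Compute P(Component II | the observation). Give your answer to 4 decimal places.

Posterior ∝ prior × likelihood, so P(k | x) ∝ π_k f_k(x); normalise over all components.
Evaluate each component's likelihood at the observed value:
  L_I = 0.401582
  L_II = 0.00492428
Prior × likelihood for each component:
  π_I·L_I = 0.65 × 0.401582 = 0.261028
  π_II·L_II = 0.35 × 0.00492428 = 0.0017235
Sum: 0.261028 + 0.0017235 = 0.262752
P(Component II | data) ≈ 0.0066

0.0066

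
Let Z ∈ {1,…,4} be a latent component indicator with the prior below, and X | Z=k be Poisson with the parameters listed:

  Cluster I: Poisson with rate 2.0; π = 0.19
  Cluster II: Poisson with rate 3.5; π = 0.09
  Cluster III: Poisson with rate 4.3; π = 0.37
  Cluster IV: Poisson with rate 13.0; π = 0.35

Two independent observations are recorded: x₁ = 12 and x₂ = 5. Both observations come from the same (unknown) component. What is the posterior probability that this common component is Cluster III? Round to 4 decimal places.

0.2040

P(component k | x) = P(Z=k)·f_k(x) / marginal(x), where marginal(x) = Σ_j P(Z=j)·f_j(x).
Since both observations come from the same component, the likelihood for component k is f_k(x₁)·f_k(x₂).
  f_I = [1.15727e-06] × [0.0360894] = 4.17651e-08
  f_II = [0.000213034] × [0.132169] = 2.81564e-05
  f_III = [0.00113193] × [0.166224] = 0.000188154
  f_IV = [0.10994] × [0.0069937] = 0.000768887
Multiply by the mixture weights:
  P(Z=I)·f_I = 0.19 × 4.17651e-08 = 7.93537e-09
  P(Z=II)·f_II = 0.09 × 2.81564e-05 = 2.53408e-06
  P(Z=III)·f_III = 0.37 × 0.000188154 = 6.96169e-05
  P(Z=IV)·f_IV = 0.35 × 0.000768887 = 0.00026911
Marginal: 7.93537e-09 + 2.53408e-06 + 6.96169e-05 + 0.00026911 = 0.000341269
P(Cluster III | x₁,x₂) ≈ 0.2040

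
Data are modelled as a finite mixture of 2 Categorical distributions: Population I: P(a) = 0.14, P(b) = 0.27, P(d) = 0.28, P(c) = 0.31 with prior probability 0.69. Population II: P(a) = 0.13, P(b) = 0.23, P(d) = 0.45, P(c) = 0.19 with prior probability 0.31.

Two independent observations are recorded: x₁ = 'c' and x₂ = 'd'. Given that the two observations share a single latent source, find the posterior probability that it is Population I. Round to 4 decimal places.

P(component k | x) = π_k·f_k(x) / marginal(x), where marginal(x) = Σ_j π_j·f_j(x).
Since both observations come from the same component, the likelihood for component k is f_k(x₁)·f_k(x₂).
  f_I = [0.31] × [0.28] = 0.0868
  f_II = [0.19] × [0.45] = 0.0855
Unnormalised posteriors:
  π_I·f_I = 0.69 × 0.0868 = 0.059892
  π_II·f_II = 0.31 × 0.0855 = 0.026505
Evidence: 0.059892 + 0.026505 = 0.086397
P(Population I | x) ≈ 0.6932

0.6932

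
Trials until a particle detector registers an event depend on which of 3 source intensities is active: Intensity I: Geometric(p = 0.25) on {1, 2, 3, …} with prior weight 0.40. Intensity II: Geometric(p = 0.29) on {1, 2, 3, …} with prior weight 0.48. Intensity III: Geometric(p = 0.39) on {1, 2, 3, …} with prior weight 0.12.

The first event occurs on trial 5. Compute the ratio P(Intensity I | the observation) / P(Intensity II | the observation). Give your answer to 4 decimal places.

0.8945

Only the two components matter; the odds are (π_i f_i(x)) / (π_j f_j(x)).
Geometric probabilities:
  L_I = 0.25·(1−0.25)^4 = 0.25·0.316406 = 0.0791016
  L_II = 0.29·(1−0.29)^4 = 0.29·0.254117 = 0.0736939
  L_III = 0.39·(1−0.39)^4 = 0.39·0.138458 = 0.0539988
0.0316406 / 0.0353731 ≈ 0.8945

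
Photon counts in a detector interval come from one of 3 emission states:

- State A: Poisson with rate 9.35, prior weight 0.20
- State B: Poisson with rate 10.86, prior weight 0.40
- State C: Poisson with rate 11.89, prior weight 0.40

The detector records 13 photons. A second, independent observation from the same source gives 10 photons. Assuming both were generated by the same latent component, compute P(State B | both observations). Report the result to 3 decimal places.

By Bayes' theorem, P(k | x) = π_k f_k(x) / Σ_j π_j f_j(x).
Since both observations come from the same component, the likelihood for component k is f_k(x₁)·f_k(x₂).
  p_A = [0.0582931] × [0.122377] = 0.00713373
  p_B = [0.0901715] × [0.120808] = 0.0108935
  p_C = [0.10455] × [0.106732] = 0.0111588
Prior × likelihood for each component:
  π_A·p_A = 0.20 × 0.00713373 = 0.00142675
  π_B·p_B = 0.40 × 0.0108935 = 0.00435739
  π_C·p_C = 0.40 × 0.0111588 = 0.00446351
Normaliser: 0.00142675 + 0.00435739 + 0.00446351 = 0.0102476
P(State B | x) ≈ 0.425

0.425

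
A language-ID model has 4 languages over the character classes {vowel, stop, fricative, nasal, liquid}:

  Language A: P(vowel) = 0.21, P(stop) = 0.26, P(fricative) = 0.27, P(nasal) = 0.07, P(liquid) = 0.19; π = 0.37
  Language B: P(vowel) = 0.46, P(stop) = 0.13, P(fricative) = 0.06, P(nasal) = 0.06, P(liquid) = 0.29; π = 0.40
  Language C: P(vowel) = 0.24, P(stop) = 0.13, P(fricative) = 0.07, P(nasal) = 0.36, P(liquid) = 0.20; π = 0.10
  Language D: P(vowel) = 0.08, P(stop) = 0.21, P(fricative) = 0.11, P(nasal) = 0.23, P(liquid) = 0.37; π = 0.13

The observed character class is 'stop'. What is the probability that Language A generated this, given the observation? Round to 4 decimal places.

Posterior ∝ prior × likelihood, so P(k | x) ∝ w_k f_k(x); normalise over all components.
Evaluate each component's likelihood at the observed value:
  L_A = P(stop | comp) = 0.26
  L_B = P(stop | comp) = 0.13
  L_C = P(stop | comp) = 0.13
  L_D = P(stop | comp) = 0.21
Multiply by the mixture weights:
  w_A·L_A = 0.37 × 0.26 = 0.0962
  w_B·L_B = 0.40 × 0.13 = 0.052
  w_C·L_C = 0.10 × 0.13 = 0.013
  w_D·L_D = 0.13 × 0.21 = 0.0273
Evidence: 0.0962 + 0.052 + 0.013 + 0.0273 = 0.1885
P(Language A | the observation) ≈ 0.5103

0.5103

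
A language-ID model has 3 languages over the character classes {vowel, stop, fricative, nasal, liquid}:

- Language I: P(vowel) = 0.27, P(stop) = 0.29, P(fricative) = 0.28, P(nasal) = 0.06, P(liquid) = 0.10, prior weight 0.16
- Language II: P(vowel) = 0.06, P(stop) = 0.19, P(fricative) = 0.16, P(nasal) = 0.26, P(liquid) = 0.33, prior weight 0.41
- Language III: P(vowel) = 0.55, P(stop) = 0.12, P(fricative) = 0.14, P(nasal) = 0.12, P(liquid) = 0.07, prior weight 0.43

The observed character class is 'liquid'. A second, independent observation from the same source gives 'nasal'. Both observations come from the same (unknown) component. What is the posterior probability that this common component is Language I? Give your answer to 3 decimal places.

0.024

The responsibility of component k is P(Z=k) f_k(x) divided by Σ_j P(Z=j) f_j(x).
Since both observations come from the same component, the likelihood for component k is f_k(x₁)·f_k(x₂).
  p_I = [P(liquid | comp) = 0.10] × [0.06] = 0.006
  p_II = [P(liquid | comp) = 0.33] × [0.26] = 0.0858
  p_III = [P(liquid | comp) = 0.07] × [0.12] = 0.0084
Unnormalised posteriors:
  P(Z=I)·p_I = 0.16 × 0.006 = 0.00096
  P(Z=II)·p_II = 0.41 × 0.0858 = 0.035178
  P(Z=III)·p_III = 0.43 × 0.0084 = 0.003612
Sum: 0.00096 + 0.035178 + 0.003612 = 0.03975
So the posterior for Language I is 0.00096 / 0.03975 ≈ 0.024.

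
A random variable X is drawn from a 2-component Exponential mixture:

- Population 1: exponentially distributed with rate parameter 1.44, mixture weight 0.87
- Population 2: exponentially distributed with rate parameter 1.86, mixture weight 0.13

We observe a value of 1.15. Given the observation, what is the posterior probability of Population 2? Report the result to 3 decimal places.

0.106

Apply Bayes' rule: the posterior for each component is proportional to its prior times its likelihood at x.
Component likelihoods at x = 1.15:
  f_1 = 0.274898
  f_2 = 0.219057
Weight by the priors:
  P(Z=1)·f_1 = 0.87 × 0.274898 = 0.239161
  P(Z=2)·f_2 = 0.13 × 0.219057 = 0.0284774
Denominator: 0.239161 + 0.0284774 = 0.267638
So the posterior for Population 2 is 0.0284774 / 0.267638 ≈ 0.106.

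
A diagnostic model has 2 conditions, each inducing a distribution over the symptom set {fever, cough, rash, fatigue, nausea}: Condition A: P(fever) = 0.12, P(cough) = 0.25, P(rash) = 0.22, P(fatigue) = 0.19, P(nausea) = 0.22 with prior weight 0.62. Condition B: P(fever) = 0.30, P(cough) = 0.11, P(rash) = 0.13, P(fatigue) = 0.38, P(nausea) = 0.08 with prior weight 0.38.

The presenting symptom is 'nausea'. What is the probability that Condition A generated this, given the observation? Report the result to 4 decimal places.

Posterior ∝ prior × likelihood, so P(k | x) ∝ P(Z=k) f_k(x); normalise over all components.
Component likelihoods at x = 'nausea':
  p_A = 0.22
  p_B = 0.08
Weight by the priors:
  P(Z=A)·p_A = 0.62 × 0.22 = 0.1364
  P(Z=B)·p_B = 0.38 × 0.08 = 0.0304
Denominator: 0.1364 + 0.0304 = 0.1668
P(Condition A | data) = 0.1364 / 0.1668 ≈ 0.8177

0.8177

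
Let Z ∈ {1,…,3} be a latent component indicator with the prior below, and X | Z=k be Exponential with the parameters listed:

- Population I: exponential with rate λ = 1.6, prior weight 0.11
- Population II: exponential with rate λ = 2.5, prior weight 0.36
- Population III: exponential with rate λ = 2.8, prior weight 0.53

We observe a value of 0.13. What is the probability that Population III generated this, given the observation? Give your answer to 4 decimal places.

0.5652

Apply Bayes' rule: the posterior for each component is proportional to its prior times its likelihood at x.
Component likelihoods at x = 0.13:
  f_I = 1.6·e^(−1.6·0.13) = 1.6·e^(−0.2080) = 1.29953
  f_II = 2.5·e^(−2.5·0.13) = 2.5·e^(−0.3250) = 1.80632
  f_III = 2.8·e^(−2.8·0.13) = 2.8·e^(−0.3640) = 1.9457
Weight by the priors:
  π_I·f_I = 0.11 × 1.29953 = 0.142948
  π_II·f_II = 0.36 × 1.80632 = 0.650275
  π_III·f_III = 0.53 × 1.9457 = 1.03122
Marginal: 0.142948 + 0.650275 + 1.03122 = 1.82444
So the posterior for Population III is 1.03122 / 1.82444 ≈ 0.5652.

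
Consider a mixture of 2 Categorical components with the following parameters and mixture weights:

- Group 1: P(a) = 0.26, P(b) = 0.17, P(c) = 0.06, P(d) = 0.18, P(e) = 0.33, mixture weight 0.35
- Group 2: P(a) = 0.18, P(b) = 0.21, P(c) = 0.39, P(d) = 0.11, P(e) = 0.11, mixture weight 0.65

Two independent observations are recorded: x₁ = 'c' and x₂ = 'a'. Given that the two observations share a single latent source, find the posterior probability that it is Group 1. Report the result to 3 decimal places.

By Bayes' theorem, P(k | x) = w_k f_k(x) / Σ_j w_j f_j(x).
Since both observations come from the same component, the likelihood for component k is f_k(x₁)·f_k(x₂).
  f_1 = [P(c | comp) = 0.06] × [0.26] = 0.0156
  f_2 = [P(c | comp) = 0.39] × [0.18] = 0.0702
Unnormalised posteriors:
  w_1·f_1 = 0.35 × 0.0156 = 0.00546
  w_2·f_2 = 0.65 × 0.0702 = 0.04563
Sum: 0.00546 + 0.04563 = 0.05109
So the posterior for Group 1 is 0.00546 / 0.05109 ≈ 0.107.

0.107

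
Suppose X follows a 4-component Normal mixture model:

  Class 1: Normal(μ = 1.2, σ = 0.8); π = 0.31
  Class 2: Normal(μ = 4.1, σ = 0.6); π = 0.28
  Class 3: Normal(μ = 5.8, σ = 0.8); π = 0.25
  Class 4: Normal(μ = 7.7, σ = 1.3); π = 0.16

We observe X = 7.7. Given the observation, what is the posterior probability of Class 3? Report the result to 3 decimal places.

0.131

Apply Bayes' rule: the posterior for each component is proportional to its prior times its likelihood at x.
Component likelihoods at x = 7.7:
  p_1 = (1/(0.8·√(2π)))·exp(−(7.7−1.2)²/(2·0.8²)) = 0.498678·exp(-33.00781) = 2.3052e-15
  p_2 = (1/(0.6·√(2π)))·exp(−(7.7−4.1)²/(2·0.6²)) = 0.664904·exp(-18.00000) = 1.01265e-08
  p_3 = (1/(0.8·√(2π)))·exp(−(7.7−5.8)²/(2·0.8²)) = 0.498678·exp(-2.82031) = 0.0297149
  p_4 = (1/(1.3·√(2π)))·exp(−(7.7−7.7)²/(2·1.3²)) = 0.306879·exp(-0.00000) = 0.306879
Prior × likelihood for each component:
  P(Z=1)·p_1 = 0.31 × 2.3052e-15 = 7.14613e-16
  P(Z=2)·p_2 = 0.28 × 1.01265e-08 = 2.83541e-09
  P(Z=3)·p_3 = 0.25 × 0.0297149 = 0.00742872
  P(Z=4)·p_4 = 0.16 × 0.306879 = 0.0491006
Normaliser: 7.14613e-16 + 2.83541e-09 + 0.00742872 + 0.0491006 = 0.0565293
P(Class 3 | data) = 0.00742872 / 0.0565293 ≈ 0.131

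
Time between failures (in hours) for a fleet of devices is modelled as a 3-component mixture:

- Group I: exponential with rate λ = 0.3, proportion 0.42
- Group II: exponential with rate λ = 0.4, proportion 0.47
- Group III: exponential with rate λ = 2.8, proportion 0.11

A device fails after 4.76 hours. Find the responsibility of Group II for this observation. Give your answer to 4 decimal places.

Posterior ∝ prior × likelihood, so P(k | x) ∝ π_k f_k(x); normalise over all components.
Component likelihoods at x = 4.76 hours:
  p_I = 0.0719364
  p_II = 0.0595886
  p_III = 4.55912e-06
Weight by the priors:
  π_I·p_I = 0.42 × 0.0719364 = 0.0302133
  π_II·p_II = 0.47 × 0.0595886 = 0.0280066
  π_III·p_III = 0.11 × 4.55912e-06 = 5.01503e-07
Denominator: 0.0302133 + 0.0280066 + 5.01503e-07 = 0.0582204
Responsibility of Group II: 0.0280066 / 0.0582204 ≈ 0.4810

0.4810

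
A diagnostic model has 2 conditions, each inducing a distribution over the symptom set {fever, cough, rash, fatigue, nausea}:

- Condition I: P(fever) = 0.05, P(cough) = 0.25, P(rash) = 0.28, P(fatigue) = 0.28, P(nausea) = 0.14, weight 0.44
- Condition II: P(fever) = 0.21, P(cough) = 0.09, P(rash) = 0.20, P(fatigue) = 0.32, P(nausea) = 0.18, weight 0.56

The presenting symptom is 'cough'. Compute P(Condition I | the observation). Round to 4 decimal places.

0.6858

Posterior ∝ prior × likelihood, so P(k | x) ∝ π_k f_k(x); normalise over all components.
Component likelihoods at x = 'cough':
  L_I = 0.25
  L_II = 0.09
Multiply by the mixture weights:
  π_I·L_I = 0.44 × 0.25 = 0.11
  π_II·L_II = 0.56 × 0.09 = 0.0504
Sum: 0.11 + 0.0504 = 0.1604
Responsibility of Condition I: 0.11 / 0.1604 ≈ 0.6858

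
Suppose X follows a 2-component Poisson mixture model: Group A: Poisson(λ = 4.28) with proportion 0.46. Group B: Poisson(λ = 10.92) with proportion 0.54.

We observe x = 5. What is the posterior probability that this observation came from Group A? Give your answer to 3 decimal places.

By Bayes' theorem, P(k | x) = π_k f_k(x) / Σ_j π_j f_j(x).
Poisson probabilities:
  f_A = e^(−4.28)·4.28^5/5! = 0.165675
  f_B = e^(−10.92)·10.92^5/5! = 0.0234119
Weight by the priors:
  π_A·f_A = 0.46 × 0.165675 = 0.0762105
  π_B·f_B = 0.54 × 0.0234119 = 0.0126424
Normaliser: 0.0762105 + 0.0126424 = 0.088853
P(Group A | the observation) = 0.0762105 / 0.088853 ≈ 0.858

0.858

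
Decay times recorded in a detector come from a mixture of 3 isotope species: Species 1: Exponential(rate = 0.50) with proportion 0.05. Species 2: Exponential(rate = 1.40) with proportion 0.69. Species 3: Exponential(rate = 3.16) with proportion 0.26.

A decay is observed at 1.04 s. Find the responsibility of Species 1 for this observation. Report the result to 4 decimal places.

0.0549

The responsibility of component k is π_k f_k(x) divided by Σ_j π_j f_j(x).
Evaluate each component's likelihood at the observed value:
  L_1 = 0.50·e^(−0.50·1.04) = 0.50·e^(−0.5200) = 0.29726
  L_2 = 1.40·e^(−1.40·1.04) = 1.40·e^(−1.4560) = 0.326434
  L_3 = 3.16·e^(−3.16·1.04) = 3.16·e^(−3.2864) = 0.118147
Weight by the priors:
  π_1·L_1 = 0.05 × 0.29726 = 0.014863
  π_2·L_2 = 0.69 × 0.326434 = 0.225239
  π_3·L_3 = 0.26 × 0.118147 = 0.0307181
Denominator: 0.014863 + 0.225239 + 0.0307181 = 0.270821
Responsibility of Species 1: 0.014863 / 0.270821 ≈ 0.0549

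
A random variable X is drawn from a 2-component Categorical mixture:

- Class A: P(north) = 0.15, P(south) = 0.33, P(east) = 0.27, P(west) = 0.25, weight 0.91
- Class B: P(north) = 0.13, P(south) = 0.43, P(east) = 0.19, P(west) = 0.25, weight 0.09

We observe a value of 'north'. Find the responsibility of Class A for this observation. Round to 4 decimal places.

Apply Bayes' rule: the posterior for each component is proportional to its prior times its likelihood at x.
Component likelihoods at x = 'north':
  p_A = 0.15
  p_B = 0.13
Weight by the priors:
  π_A·p_A = 0.91 × 0.15 = 0.1365
  π_B·p_B = 0.09 × 0.13 = 0.0117
Denominator: 0.1365 + 0.0117 = 0.1482
P(Class A | x) = 0.1365 / 0.1482 ≈ 0.9211

0.9211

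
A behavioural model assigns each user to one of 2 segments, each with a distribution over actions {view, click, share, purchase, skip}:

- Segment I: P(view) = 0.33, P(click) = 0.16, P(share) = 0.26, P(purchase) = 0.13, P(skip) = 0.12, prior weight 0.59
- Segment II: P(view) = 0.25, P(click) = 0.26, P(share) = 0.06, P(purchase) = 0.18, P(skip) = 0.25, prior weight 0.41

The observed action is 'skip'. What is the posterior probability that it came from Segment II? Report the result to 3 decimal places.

0.591

Apply Bayes' rule: the posterior for each component is proportional to its prior times its likelihood at x.
Component likelihoods at x = 'skip':
  L_I = 0.12
  L_II = 0.25
Unnormalised posteriors:
  π_I·L_I = 0.59 × 0.12 = 0.0708
  π_II·L_II = 0.41 × 0.25 = 0.1025
Sum: 0.0708 + 0.1025 = 0.1733
Responsibility of Segment II: 0.1025 / 0.1733 ≈ 0.591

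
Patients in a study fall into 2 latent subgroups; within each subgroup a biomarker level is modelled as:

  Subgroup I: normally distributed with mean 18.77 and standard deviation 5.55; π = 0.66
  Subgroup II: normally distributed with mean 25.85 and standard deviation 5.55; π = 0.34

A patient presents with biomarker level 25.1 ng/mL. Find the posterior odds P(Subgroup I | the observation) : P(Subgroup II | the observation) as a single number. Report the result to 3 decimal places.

1.022

The posterior odds equal the prior odds times the likelihood ratio: (w_i/w_j)·(f_i(x)/f_j(x)).
Evaluate each component's likelihood at the observed value:
  p_I = (1/(5.55·√(2π)))·exp(−(25.1−18.77)²/(2·5.55²)) = 0.071881·exp(-0.65042) = 0.0375098
  p_II = (1/(5.55·√(2π)))·exp(−(25.1−25.85)²/(2·5.55²)) = 0.071881·exp(-0.00913) = 0.0712281
Posterior odds = (w_I·p_I) / (w_II·p_II) = (0.66·0.0375098) / (0.34·0.0712281) = 0.0247565 / 0.0242176 ≈ 1.022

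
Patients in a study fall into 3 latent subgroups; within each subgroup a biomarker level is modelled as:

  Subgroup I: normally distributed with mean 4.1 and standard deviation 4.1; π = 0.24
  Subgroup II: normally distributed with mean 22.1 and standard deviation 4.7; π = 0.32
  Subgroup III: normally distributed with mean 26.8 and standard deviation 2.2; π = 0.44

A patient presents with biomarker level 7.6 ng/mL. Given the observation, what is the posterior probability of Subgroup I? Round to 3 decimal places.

0.986

Posterior ∝ prior × likelihood, so P(k | x) ∝ π_k f_k(x); normalise over all components.
Evaluate each component's likelihood at the observed value:
  p_I = (1/(4.1·√(2π)))·exp(−(7.6−4.1)²/(2·4.1²)) = 0.097303·exp(-0.36437) = 0.0675902
  p_II = (1/(4.7·√(2π)))·exp(−(7.6−22.1)²/(2·4.7²)) = 0.084881·exp(-4.75894) = 0.000727831
  p_III = (1/(2.2·√(2π)))·exp(−(7.6−26.8)²/(2·2.2²)) = 0.181337·exp(-38.08264) = 5.24089e-18
Multiply by the mixture weights:
  π_I·p_I = 0.24 × 0.0675902 = 0.0162217
  π_II·p_II = 0.32 × 0.000727831 = 0.000232906
  π_III·p_III = 0.44 × 5.24089e-18 = 2.30599e-18
Evidence: 0.0162217 + 0.000232906 + 2.30599e-18 = 0.0164546
P(Subgroup I | x) ≈ 0.986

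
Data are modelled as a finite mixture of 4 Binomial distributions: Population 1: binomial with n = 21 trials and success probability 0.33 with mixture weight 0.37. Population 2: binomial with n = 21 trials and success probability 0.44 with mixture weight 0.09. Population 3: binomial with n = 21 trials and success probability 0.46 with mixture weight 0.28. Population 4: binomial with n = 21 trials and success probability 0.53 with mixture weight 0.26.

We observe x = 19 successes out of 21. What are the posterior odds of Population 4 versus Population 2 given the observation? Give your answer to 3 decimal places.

Only the two components matter; the odds are (π_i f_i(x)) / (π_j f_j(x)).
Evaluate each component's likelihood at the observed value:
  L_1 = C(21,19)·0.33^19·0.67^2 = 210·7.10829e-10·0.4489 = 6.70091e-08
  L_2 = C(21,19)·0.44^19·0.56^2 = 210·1.68113e-07·0.3136 = 1.10712e-05
  L_3 = C(21,19)·0.46^19·0.54^2 = 210·3.912e-07·0.2916 = 2.39555e-05
  L_4 = C(21,19)·0.53^19·0.47^2 = 210·5.77087e-06·0.2209 = 0.000267705
Posterior odds = (π_4·L_4) / (π_2·L_2) = (0.26·0.000267705) / (0.09·1.10712e-05) = 6.96033e-05 / 9.96411e-07 ≈ 69.854

69.854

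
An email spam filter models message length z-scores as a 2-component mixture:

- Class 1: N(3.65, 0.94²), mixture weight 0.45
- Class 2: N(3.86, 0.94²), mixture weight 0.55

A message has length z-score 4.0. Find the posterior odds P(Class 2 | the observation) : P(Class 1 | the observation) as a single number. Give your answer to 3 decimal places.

1.296

Posterior odds = (P(Z=i) f_i(x)) / (P(Z=j) f_j(x)); the normalising sum cancels.
Component likelihoods at x = 4.0:
  p_1 = 0.395984
  p_2 = 0.419726
Posterior odds = (P(Z=2)·p_2) / (P(Z=1)·p_1) = (0.55·0.419726) / (0.45·0.395984) = 0.230849 / 0.178193 ≈ 1.296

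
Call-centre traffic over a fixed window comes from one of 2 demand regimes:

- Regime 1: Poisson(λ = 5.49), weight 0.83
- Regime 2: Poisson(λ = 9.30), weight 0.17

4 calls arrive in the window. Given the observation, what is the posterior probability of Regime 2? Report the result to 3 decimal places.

By Bayes' theorem, P(k | x) = π_k f_k(x) / Σ_j π_j f_j(x).
Component likelihoods at x = 4 calls:
  p_1 = 0.156243
  p_2 = 0.0284959
Multiply by the mixture weights:
  π_1·p_1 = 0.83 × 0.156243 = 0.129682
  π_2·p_2 = 0.17 × 0.0284959 = 0.0048443
Normaliser: 0.129682 + 0.0048443 = 0.134526
So the posterior for Regime 2 is 0.0048443 / 0.134526 ≈ 0.036.

0.036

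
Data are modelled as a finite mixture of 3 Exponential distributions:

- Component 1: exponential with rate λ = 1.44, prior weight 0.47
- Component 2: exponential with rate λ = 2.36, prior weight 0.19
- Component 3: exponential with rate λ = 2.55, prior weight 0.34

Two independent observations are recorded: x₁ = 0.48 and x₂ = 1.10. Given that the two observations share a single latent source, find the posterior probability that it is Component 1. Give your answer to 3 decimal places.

0.607

The responsibility of component k is π_k f_k(x) divided by Σ_j π_j f_j(x).
Since both observations come from the same component, the likelihood for component k is f_k(x₁)·f_k(x₂).
  f_1 = [1.44·e^(−1.44·0.48) = 1.44·e^(−0.6912) = 0.721403] × [0.29542] = 0.213117
  f_2 = [2.36·e^(−2.36·0.48) = 2.36·e^(−1.1328) = 0.760227] × [0.175988] = 0.133791
  f_3 = [2.55·e^(−2.55·0.48) = 2.55·e^(−1.2240) = 0.749832] × [0.154292] = 0.115693
Weight by the priors:
  π_1·f_1 = 0.47 × 0.213117 = 0.100165
  π_2·f_2 = 0.19 × 0.133791 = 0.0254203
  π_3·f_3 = 0.34 × 0.115693 = 0.0393357
Evidence: 0.100165 + 0.0254203 + 0.0393357 = 0.164921
So the posterior for Component 1 is 0.100165 / 0.164921 ≈ 0.607.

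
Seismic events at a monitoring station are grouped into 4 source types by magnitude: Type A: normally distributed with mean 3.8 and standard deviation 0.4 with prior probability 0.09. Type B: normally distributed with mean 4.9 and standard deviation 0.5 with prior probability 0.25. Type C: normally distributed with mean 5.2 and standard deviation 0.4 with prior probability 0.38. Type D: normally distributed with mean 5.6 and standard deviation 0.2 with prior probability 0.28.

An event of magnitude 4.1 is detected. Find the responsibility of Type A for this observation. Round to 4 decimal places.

0.5139

The responsibility of component k is π_k f_k(x) divided by Σ_j π_j f_j(x).
Component likelihoods at x = 4.1:
  p_A = 0.752844
  p_B = 0.221842
  p_C = 0.0227339
  p_D = 1.21716e-12
Unnormalised posteriors:
  π_A·p_A = 0.09 × 0.752844 = 0.0677559
  π_B·p_B = 0.25 × 0.221842 = 0.0554604
  π_C·p_C = 0.38 × 0.0227339 = 0.00863888
  π_D·p_D = 0.28 × 1.21716e-12 = 3.40805e-13
Evidence: 0.0677559 + 0.0554604 + 0.00863888 + 3.40805e-13 = 0.131855
P(Type A | data) ≈ 0.5139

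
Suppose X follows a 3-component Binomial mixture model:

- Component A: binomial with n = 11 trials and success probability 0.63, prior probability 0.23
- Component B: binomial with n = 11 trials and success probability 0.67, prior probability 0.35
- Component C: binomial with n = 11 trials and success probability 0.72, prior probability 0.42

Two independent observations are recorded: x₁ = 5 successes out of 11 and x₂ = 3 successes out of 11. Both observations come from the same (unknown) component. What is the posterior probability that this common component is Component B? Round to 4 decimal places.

Posterior ∝ prior × likelihood, so P(k | x) ∝ w_k f_k(x); normalise over all components.
Since both observations come from the same component, the likelihood for component k is f_k(x₁)·f_k(x₂).
  L_A = [0.11764] × [0.0144917] = 0.0017048
  L_B = [0.0805563] × [0.00697943] = 0.000562237
  L_C = [0.0430777] × [0.00232673] = 0.00010023
Multiply by the mixture weights:
  w_A·L_A = 0.23 × 0.0017048 = 0.000392105
  w_B·L_B = 0.35 × 0.000562237 = 0.000196783
  w_C·L_C = 0.42 × 0.00010023 = 4.20967e-05
Marginal: 0.000392105 + 0.000196783 + 4.20967e-05 = 0.000630985
P(Component B | data) = 0.000196783 / 0.000630985 ≈ 0.3119

0.3119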